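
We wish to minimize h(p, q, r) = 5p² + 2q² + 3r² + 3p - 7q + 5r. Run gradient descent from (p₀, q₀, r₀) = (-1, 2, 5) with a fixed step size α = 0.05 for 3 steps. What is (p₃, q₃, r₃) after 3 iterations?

(-0.3875, 1.878, 1.1675)

∇h = (10p + 3, 4q - 7, 6r + 5)
Step 1: at (-1, 2, 5), ∇h = (-7, 1, 35) → (-1, 2, 5) − 0.05·(-7, 1, 35) = (-0.65, 1.95, 3.25)
Step 2: at (-0.65, 1.95, 3.25), ∇h = (-3.5, 0.8, 24.5) → (-0.65, 1.95, 3.25) − 0.05·(-3.5, 0.8, 24.5) = (-0.475, 1.91, 2.025)
Step 3: at (-0.475, 1.91, 2.025), ∇h = (-1.75, 0.64, 17.15) → (-0.475, 1.91, 2.025) − 0.05·(-1.75, 0.64, 17.15) = (-0.3875, 1.878, 1.1675)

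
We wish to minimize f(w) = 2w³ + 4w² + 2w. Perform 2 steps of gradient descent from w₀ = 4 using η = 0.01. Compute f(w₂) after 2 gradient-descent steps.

f′(w) = 6w² + 8w + 2
Step 1: f′(4) = 130; w₁ = 4 − 0.01·130 = 2.7
Step 2: f′(2.7) = 67.34; w₂ = 2.7 − 0.01·67.34 = 2.0266
f(2.0266) = 37.128558602192

37.128558602192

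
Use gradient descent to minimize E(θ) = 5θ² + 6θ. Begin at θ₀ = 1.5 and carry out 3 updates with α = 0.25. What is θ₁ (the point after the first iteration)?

-3.75

E′(θ) = 10θ + 6
θ₁ = 1.5 − 0.25·21 = -3.75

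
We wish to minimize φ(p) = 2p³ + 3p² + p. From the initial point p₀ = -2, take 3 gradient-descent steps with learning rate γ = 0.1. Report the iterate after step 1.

-3.3

φ′(p) = 6p² + 6p + 1
p₁ = -2 − 0.1·13 = -3.3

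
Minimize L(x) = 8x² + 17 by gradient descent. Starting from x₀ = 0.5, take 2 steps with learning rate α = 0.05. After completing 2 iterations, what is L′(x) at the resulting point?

L′(x) = 16x
Step 1: L′(0.5) = 8; x₁ = 0.5 − 0.05·8 = 0.1
Step 2: L′(0.1) = 1.6; x₂ = 0.1 − 0.05·1.6 = 0.02
L′(x) at (0.02) = 0.32

0.32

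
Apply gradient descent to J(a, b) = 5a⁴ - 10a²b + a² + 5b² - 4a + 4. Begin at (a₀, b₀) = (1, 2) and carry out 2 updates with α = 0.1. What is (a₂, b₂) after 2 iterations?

∇J = (20a³ - 20ab + 2a - 4, -10a² + 10b)
Step 1: at (1, 2), ∇J = (-22, 10) → (1, 2) − 0.1·(-22, 10) = (3.2, 1)
Step 2: at (3.2, 1), ∇J = (593.76, -92.4) → (3.2, 1) − 0.1·(593.76, -92.4) = (-56.176, 10.24)

(-56.176, 10.24)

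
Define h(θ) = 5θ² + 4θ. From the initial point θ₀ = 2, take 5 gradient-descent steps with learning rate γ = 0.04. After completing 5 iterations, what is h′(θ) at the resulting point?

1.86624

h′(θ) = 10θ + 4
θ₁ = 2 − 0.04·24 = 1.04
θ₂ = 1.04 − 0.04·14.4 = 0.464
θ₃ = 0.464 − 0.04·8.64 = 0.1184
θ₄ = 0.1184 − 0.04·5.184 = -0.08896
θ₅ = -0.08896 − 0.04·3.1104 = -0.213376
h′(θ) at (-0.213376) = 1.86624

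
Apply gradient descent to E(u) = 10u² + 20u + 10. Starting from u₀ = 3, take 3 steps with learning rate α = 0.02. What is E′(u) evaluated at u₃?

17.28

E′(u) = 20u + 20
u₁ = 3 − 0.02·80 = 1.4
u₂ = 1.4 − 0.02·48 = 0.44
u₃ = 0.44 − 0.02·28.8 = -0.136
E′(u) at (-0.136) = 17.28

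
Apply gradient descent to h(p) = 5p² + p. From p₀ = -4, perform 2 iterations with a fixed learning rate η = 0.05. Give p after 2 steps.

h′(p) = 10p + 1
Step 1: h′(-4) = -39; p₁ = -4 − 0.05·(-39) = -2.05
Step 2: h′(-2.05) = -19.5; p₂ = -2.05 − 0.05·(-19.5) = -1.075

-1.075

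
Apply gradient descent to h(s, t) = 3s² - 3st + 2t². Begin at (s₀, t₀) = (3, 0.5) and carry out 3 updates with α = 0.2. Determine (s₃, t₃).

(-0.12, 0.76)

∇h = (6s - 3t, -3s + 4t)
Step 1: at (3, 0.5), ∇h = (16.5, -7) → (3, 0.5) − 0.2·(16.5, -7) = (-0.3, 1.9)
Step 2: at (-0.3, 1.9), ∇h = (-7.5, 8.5) → (-0.3, 1.9) − 0.2·(-7.5, 8.5) = (1.2, 0.2)
Step 3: at (1.2, 0.2), ∇h = (6.6, -2.8) → (1.2, 0.2) − 0.2·(6.6, -2.8) = (-0.12, 0.76)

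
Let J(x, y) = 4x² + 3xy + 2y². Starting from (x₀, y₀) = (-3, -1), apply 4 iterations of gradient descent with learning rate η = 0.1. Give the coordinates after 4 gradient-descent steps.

(-0.0843, 0.1575)

∇J = (8x + 3y, 3x + 4y)
(x₁, y₁) = (-3, -1) − 0.1·(-27, -13) = (-0.3, 0.3)
(x₂, y₂) = (-0.3, 0.3) − 0.1·(-1.5, 0.3) = (-0.15, 0.27)
(x₃, y₃) = (-0.15, 0.27) − 0.1·(-0.39, 0.63) = (-0.111, 0.207)
(x₄, y₄) = (-0.111, 0.207) − 0.1·(-0.267, 0.495) = (-0.0843, 0.1575)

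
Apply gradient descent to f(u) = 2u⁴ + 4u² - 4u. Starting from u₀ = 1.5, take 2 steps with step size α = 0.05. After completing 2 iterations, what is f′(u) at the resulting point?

f′(u) = 8u³ + 8u - 4
u₁ = 1.5 − 0.05·35 = -0.25
u₂ = -0.25 − 0.05·(-6.125) = 0.05625
f′(u) at (0.05625) = -3.548576171875

-3.548576171875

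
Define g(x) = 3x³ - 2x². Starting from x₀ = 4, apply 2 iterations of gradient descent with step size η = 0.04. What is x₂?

g′(x) = 9x² - 4x
Step 1: g′(4) = 128; x₁ = 4 − 0.04·128 = -1.12
Step 2: g′(-1.12) = 15.7696; x₂ = -1.12 − 0.04·15.7696 = -1.750784

-1.750784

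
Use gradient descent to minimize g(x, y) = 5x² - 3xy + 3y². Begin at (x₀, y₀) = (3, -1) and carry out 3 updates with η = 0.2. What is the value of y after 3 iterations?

∇g = (10x - 3y, -3x + 6y)
Step 1: at (3, -1), ∇g = (33, -15) → (3, -1) − 0.2·(33, -15) = (-3.6, 2)
Step 2: at (-3.6, 2), ∇g = (-42, 22.8) → (-3.6, 2) − 0.2·(-42, 22.8) = (4.8, -2.56)
Step 3: at (4.8, -2.56), ∇g = (55.68, -29.76) → (4.8, -2.56) − 0.2·(55.68, -29.76) = (-6.336, 3.392)
y = 3.392

3.392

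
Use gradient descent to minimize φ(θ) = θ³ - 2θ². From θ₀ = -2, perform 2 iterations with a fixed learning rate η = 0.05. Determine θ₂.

φ′(θ) = 3θ² - 4θ
Step 1: φ′(-2) = 20; θ₁ = -2 − 0.05·20 = -3
Step 2: φ′(-3) = 39; θ₂ = -3 − 0.05·39 = -4.95

-4.95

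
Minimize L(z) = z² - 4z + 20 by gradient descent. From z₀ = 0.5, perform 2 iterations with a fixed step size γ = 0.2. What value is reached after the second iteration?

L′(z) = 2z - 4
z₁ = 0.5 − 0.2·(-3) = 1.1
z₂ = 1.1 − 0.2·(-1.8) = 1.46

1.46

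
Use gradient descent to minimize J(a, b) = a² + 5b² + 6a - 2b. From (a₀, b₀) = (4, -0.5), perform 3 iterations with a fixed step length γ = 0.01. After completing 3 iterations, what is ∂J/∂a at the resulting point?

∇J = (2a + 6, 10b - 2)
(a₁, b₁) = (4, -0.5) − 0.01·(14, -7) = (3.86, -0.43)
(a₂, b₂) = (3.86, -0.43) − 0.01·(13.72, -6.3) = (3.7228, -0.367)
(a₃, b₃) = (3.7228, -0.367) − 0.01·(13.4456, -5.67) = (3.588344, -0.3103)
∂J/∂a at (3.588344, -0.3103) = 13.176688

13.176688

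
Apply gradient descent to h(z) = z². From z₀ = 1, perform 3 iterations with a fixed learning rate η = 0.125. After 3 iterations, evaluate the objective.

0.177978515625

h′(z) = 2z
z₁ = 1 − 0.125·2 = 0.75
z₂ = 0.75 − 0.125·1.5 = 0.5625
z₃ = 0.5625 − 0.125·1.125 = 0.421875
h(0.421875) = 0.177978515625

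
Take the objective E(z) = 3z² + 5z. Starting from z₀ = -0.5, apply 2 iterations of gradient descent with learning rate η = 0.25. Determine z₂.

-0.75

E′(z) = 6z + 5
Step 1: E′(-0.5) = 2; z₁ = -0.5 − 0.25·2 = -1
Step 2: E′(-1) = -1; z₂ = -1 − 0.25·(-1) = -0.75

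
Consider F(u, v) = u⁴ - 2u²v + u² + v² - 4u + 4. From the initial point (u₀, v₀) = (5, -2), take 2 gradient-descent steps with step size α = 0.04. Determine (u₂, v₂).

∇F = (4u³ - 4uv + 2u - 4, -2u² + 2v)
Step 1: at (5, -2), ∇F = (546, -54) → (5, -2) − 0.04·(546, -54) = (-16.84, 0.16)
Step 2: at (-16.84, 0.16), ∇F = (-19129.228416, -566.8512) → (-16.84, 0.16) − 0.04·(-19129.228416, -566.8512) = (748.32913664, 22.834048)

(748.32913664, 22.834048)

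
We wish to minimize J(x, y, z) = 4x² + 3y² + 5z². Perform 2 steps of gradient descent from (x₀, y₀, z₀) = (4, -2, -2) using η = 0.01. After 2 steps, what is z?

-1.62

∇J = (8x, 6y, 10z)
Step 1: at (4, -2, -2), ∇J = (32, -12, -20) → (4, -2, -2) − 0.01·(32, -12, -20) = (3.68, -1.88, -1.8)
Step 2: at (3.68, -1.88, -1.8), ∇J = (29.44, -11.28, -18) → (3.68, -1.88, -1.8) − 0.01·(29.44, -11.28, -18) = (3.3856, -1.7672, -1.62)
z = -1.62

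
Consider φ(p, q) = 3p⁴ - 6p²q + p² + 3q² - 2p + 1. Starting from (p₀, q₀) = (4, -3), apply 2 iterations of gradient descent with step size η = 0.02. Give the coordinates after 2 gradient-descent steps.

∇φ = (12p³ - 12pq + 2p - 2, -6p² + 6q)
Step 1: at (4, -3), ∇φ = (918, -114) → (4, -3) − 0.02·(918, -114) = (-14.36, -0.72)
Step 2: at (-14.36, -0.72), ∇φ = (-35688.828672, -1241.5776) → (-14.36, -0.72) − 0.02·(-35688.828672, -1241.5776) = (699.41657344, 24.111552)

(699.41657344, 24.111552)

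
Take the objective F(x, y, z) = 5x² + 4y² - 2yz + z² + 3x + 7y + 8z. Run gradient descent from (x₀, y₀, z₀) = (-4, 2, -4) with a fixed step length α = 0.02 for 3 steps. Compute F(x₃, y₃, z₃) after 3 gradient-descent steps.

8.565194267648

∇F = (10x + 3, 8y - 2z + 7, -2y + 2z + 8)
(x₁, y₁, z₁) = (-4, 2, -4) − 0.02·(-37, 31, -4) = (-3.26, 1.38, -3.92)
(x₂, y₂, z₂) = (-3.26, 1.38, -3.92) − 0.02·(-29.6, 25.88, -2.6) = (-2.668, 0.8624, -3.868)
(x₃, y₃, z₃) = (-2.668, 0.8624, -3.868) − 0.02·(-23.68, 21.6352, -1.4608) = (-2.1944, 0.429696, -3.838784)
F(-2.1944, 0.429696, -3.838784) = 8.565194267648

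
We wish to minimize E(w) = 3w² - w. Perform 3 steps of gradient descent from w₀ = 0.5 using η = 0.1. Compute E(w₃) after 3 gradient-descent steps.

-0.081968

E′(w) = 6w - 1
w₁ = 0.5 − 0.1·2 = 0.3
w₂ = 0.3 − 0.1·0.8 = 0.22
w₃ = 0.22 − 0.1·0.32 = 0.188
E(0.188) = -0.081968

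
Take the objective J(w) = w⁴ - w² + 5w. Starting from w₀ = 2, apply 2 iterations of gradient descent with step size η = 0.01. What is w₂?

J′(w) = 4w³ - 2w + 5
w₁ = 2 − 0.01·33 = 1.67
w₂ = 1.67 − 0.01·20.289852 = 1.46710148

1.46710148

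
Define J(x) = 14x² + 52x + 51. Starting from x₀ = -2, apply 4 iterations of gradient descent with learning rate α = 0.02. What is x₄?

J′(x) = 28x + 52
Step 1: J′(-2) = -4; x₁ = -2 − 0.02·(-4) = -1.92
Step 2: J′(-1.92) = -1.76; x₂ = -1.92 − 0.02·(-1.76) = -1.8848
Step 3: J′(-1.8848) = -0.7744; x₃ = -1.8848 − 0.02·(-0.7744) = -1.869312
Step 4: J′(-1.869312) = -0.340736; x₄ = -1.869312 − 0.02·(-0.340736) = -1.86249728

-1.86249728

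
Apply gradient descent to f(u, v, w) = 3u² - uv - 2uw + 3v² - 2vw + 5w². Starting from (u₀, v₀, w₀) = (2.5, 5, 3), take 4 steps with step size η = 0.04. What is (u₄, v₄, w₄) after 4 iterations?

(1.7008128, 2.3726592, 1.35370752)

∇f = (6u - v - 2w, -u + 6v - 2w, -2u - 2v + 10w)
(u₁, v₁, w₁) = (2.5, 5, 3) − 0.04·(4, 21.5, 15) = (2.34, 4.14, 2.4)
(u₂, v₂, w₂) = (2.34, 4.14, 2.4) − 0.04·(5.1, 17.7, 11.04) = (2.136, 3.432, 1.9584)
(u₃, v₃, w₃) = (2.136, 3.432, 1.9584) − 0.04·(5.4672, 14.5392, 8.448) = (1.917312, 2.850432, 1.62048)
(u₄, v₄, w₄) = (1.917312, 2.850432, 1.62048) − 0.04·(5.41248, 11.94432, 6.669312) = (1.7008128, 2.3726592, 1.35370752)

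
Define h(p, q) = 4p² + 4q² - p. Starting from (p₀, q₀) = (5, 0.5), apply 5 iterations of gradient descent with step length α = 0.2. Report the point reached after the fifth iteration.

∇h = (8p - 1, 8q)
Step 1: at (5, 0.5), ∇h = (39, 4) → (5, 0.5) − 0.2·(39, 4) = (-2.8, -0.3)
Step 2: at (-2.8, -0.3), ∇h = (-23.4, -2.4) → (-2.8, -0.3) − 0.2·(-23.4, -2.4) = (1.88, 0.18)
Step 3: at (1.88, 0.18), ∇h = (14.04, 1.44) → (1.88, 0.18) − 0.2·(14.04, 1.44) = (-0.928, -0.108)
Step 4: at (-0.928, -0.108), ∇h = (-8.424, -0.864) → (-0.928, -0.108) − 0.2·(-8.424, -0.864) = (0.7568, 0.0648)
Step 5: at (0.7568, 0.0648), ∇h = (5.0544, 0.5184) → (0.7568, 0.0648) − 0.2·(5.0544, 0.5184) = (-0.25408, -0.03888)

(-0.25408, -0.03888)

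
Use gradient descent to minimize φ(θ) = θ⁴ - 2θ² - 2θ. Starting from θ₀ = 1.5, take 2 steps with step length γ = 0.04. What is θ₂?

φ′(θ) = 4θ³ - 4θ - 2
θ₁ = 1.5 − 0.04·5.5 = 1.28
θ₂ = 1.28 − 0.04·1.268608 = 1.22925568

1.22925568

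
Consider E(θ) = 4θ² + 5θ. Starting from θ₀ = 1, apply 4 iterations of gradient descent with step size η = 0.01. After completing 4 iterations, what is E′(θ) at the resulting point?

E′(θ) = 8θ + 5
θ₁ = 1 − 0.01·13 = 0.87
θ₂ = 0.87 − 0.01·11.96 = 0.7504
θ₃ = 0.7504 − 0.01·11.0032 = 0.640368
θ₄ = 0.640368 − 0.01·10.122944 = 0.53913856
E′(θ) at (0.53913856) = 9.31310848

9.31310848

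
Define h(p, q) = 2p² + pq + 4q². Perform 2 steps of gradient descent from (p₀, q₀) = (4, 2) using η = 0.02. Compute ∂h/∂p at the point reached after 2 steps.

14.5384

∇h = (4p + q, p + 8q)
Step 1: at (4, 2), ∇h = (18, 20) → (4, 2) − 0.02·(18, 20) = (3.64, 1.6)
Step 2: at (3.64, 1.6), ∇h = (16.16, 16.44) → (3.64, 1.6) − 0.02·(16.16, 16.44) = (3.3168, 1.2712)
∂h/∂p at (3.3168, 1.2712) = 14.5384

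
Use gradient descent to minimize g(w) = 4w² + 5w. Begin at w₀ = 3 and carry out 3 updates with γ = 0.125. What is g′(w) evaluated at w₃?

0

g′(w) = 8w + 5
w₁ = 3 − 0.125·29 = -0.625
w₂ = -0.625 − 0.125·0 = -0.625
w₃ = -0.625 − 0.125·0 = -0.625
g′(w) at (-0.625) = 0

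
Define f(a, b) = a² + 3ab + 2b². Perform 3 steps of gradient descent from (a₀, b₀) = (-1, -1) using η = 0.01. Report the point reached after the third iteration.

∇f = (2a + 3b, 3a + 4b)
(a₁, b₁) = (-1, -1) − 0.01·(-5, -7) = (-0.95, -0.93)
(a₂, b₂) = (-0.95, -0.93) − 0.01·(-4.69, -6.57) = (-0.9031, -0.8643)
(a₃, b₃) = (-0.9031, -0.8643) − 0.01·(-4.3991, -6.1665) = (-0.859109, -0.802635)

(-0.859109, -0.802635)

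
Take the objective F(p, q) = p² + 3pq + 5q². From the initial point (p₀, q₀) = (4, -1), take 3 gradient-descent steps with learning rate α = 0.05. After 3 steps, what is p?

∇F = (2p + 3q, 3p + 10q)
Step 1: at (4, -1), ∇F = (5, 2) → (4, -1) − 0.05·(5, 2) = (3.75, -1.1)
Step 2: at (3.75, -1.1), ∇F = (4.2, 0.25) → (3.75, -1.1) − 0.05·(4.2, 0.25) = (3.54, -1.1125)
Step 3: at (3.54, -1.1125), ∇F = (3.7425, -0.505) → (3.54, -1.1125) − 0.05·(3.7425, -0.505) = (3.352875, -1.08725)
p = 3.352875

3.352875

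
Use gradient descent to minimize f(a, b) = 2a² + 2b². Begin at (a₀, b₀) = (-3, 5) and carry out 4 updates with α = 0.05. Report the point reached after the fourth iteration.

∇f = (4a, 4b)
Step 1: at (-3, 5), ∇f = (-12, 20) → (-3, 5) − 0.05·(-12, 20) = (-2.4, 4)
Step 2: at (-2.4, 4), ∇f = (-9.6, 16) → (-2.4, 4) − 0.05·(-9.6, 16) = (-1.92, 3.2)
Step 3: at (-1.92, 3.2), ∇f = (-7.68, 12.8) → (-1.92, 3.2) − 0.05·(-7.68, 12.8) = (-1.536, 2.56)
Step 4: at (-1.536, 2.56), ∇f = (-6.144, 10.24) → (-1.536, 2.56) − 0.05·(-6.144, 10.24) = (-1.2288, 2.048)

(-1.2288, 2.048)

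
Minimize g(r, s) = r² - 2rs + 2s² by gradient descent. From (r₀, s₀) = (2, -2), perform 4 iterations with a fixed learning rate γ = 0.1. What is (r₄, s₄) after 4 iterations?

(0.4768, 0.128)

∇g = (2r - 2s, -2r + 4s)
(r₁, s₁) = (2, -2) − 0.1·(8, -12) = (1.2, -0.8)
(r₂, s₂) = (1.2, -0.8) − 0.1·(4, -5.6) = (0.8, -0.24)
(r₃, s₃) = (0.8, -0.24) − 0.1·(2.08, -2.56) = (0.592, 0.016)
(r₄, s₄) = (0.592, 0.016) − 0.1·(1.152, -1.12) = (0.4768, 0.128)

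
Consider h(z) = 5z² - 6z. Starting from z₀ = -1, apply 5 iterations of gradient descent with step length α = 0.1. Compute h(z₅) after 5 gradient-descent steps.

h′(z) = 10z - 6
z₁ = -1 − 0.1·(-16) = 0.6
z₂ = 0.6 − 0.1·0 = 0.6
z₃ = 0.6 − 0.1·0 = 0.6
z₄ = 0.6 − 0.1·0 = 0.6
z₅ = 0.6 − 0.1·0 = 0.6
h(0.6) = -1.8

-1.8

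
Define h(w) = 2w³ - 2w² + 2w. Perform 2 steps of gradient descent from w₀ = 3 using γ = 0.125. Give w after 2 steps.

h′(w) = 6w² - 4w + 2
w₁ = 3 − 0.125·44 = -2.5
w₂ = -2.5 − 0.125·49.5 = -8.6875

-8.6875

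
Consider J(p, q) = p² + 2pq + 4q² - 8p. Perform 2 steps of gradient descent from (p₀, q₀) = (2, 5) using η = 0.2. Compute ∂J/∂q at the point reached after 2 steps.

22.88

∇J = (2p + 2q - 8, 2p + 8q)
Step 1: at (2, 5), ∇J = (6, 44) → (2, 5) − 0.2·(6, 44) = (0.8, -3.8)
Step 2: at (0.8, -3.8), ∇J = (-14, -28.8) → (0.8, -3.8) − 0.2·(-14, -28.8) = (3.6, 1.96)
∂J/∂q at (3.6, 1.96) = 22.88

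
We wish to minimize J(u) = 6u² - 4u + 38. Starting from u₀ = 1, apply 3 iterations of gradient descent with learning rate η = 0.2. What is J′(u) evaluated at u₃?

-21.952

J′(u) = 12u - 4
u₁ = 1 − 0.2·8 = -0.6
u₂ = -0.6 − 0.2·(-11.2) = 1.64
u₃ = 1.64 − 0.2·15.68 = -1.496
J′(u) at (-1.496) = -21.952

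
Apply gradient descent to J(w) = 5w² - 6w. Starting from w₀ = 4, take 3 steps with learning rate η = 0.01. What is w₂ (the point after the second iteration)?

J′(w) = 10w - 6
w₁ = 4 − 0.01·34 = 3.66
w₂ = 3.66 − 0.01·30.6 = 3.354

3.354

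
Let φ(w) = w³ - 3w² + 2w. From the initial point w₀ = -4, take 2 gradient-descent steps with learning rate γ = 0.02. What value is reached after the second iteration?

φ′(w) = 3w² - 6w + 2
Step 1: φ′(-4) = 74; w₁ = -4 − 0.02·74 = -5.48
Step 2: φ′(-5.48) = 124.9712; w₂ = -5.48 − 0.02·124.9712 = -7.979424

-7.979424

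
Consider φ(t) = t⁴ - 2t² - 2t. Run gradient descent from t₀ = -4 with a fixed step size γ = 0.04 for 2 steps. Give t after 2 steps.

-22.65126912

φ′(t) = 4t³ - 4t - 2
Step 1: φ′(-4) = -242; t₁ = -4 − 0.04·(-242) = 5.68
Step 2: φ′(5.68) = 708.281728; t₂ = 5.68 − 0.04·708.281728 = -22.65126912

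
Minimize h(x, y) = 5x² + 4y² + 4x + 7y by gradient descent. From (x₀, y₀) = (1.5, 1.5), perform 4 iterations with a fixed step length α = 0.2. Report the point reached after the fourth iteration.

∇h = (10x + 4, 8y + 7)
Step 1: at (1.5, 1.5), ∇h = (19, 19) → (1.5, 1.5) − 0.2·(19, 19) = (-2.3, -2.3)
Step 2: at (-2.3, -2.3), ∇h = (-19, -11.4) → (-2.3, -2.3) − 0.2·(-19, -11.4) = (1.5, -0.02)
Step 3: at (1.5, -0.02), ∇h = (19, 6.84) → (1.5, -0.02) − 0.2·(19, 6.84) = (-2.3, -1.388)
Step 4: at (-2.3, -1.388), ∇h = (-19, -4.104) → (-2.3, -1.388) − 0.2·(-19, -4.104) = (1.5, -0.5672)

(1.5, -0.5672)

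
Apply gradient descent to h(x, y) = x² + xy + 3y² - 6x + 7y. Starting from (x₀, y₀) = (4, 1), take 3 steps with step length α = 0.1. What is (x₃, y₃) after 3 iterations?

(3.639, -1.603)

∇h = (2x + y - 6, x + 6y + 7)
(x₁, y₁) = (4, 1) − 0.1·(3, 17) = (3.7, -0.7)
(x₂, y₂) = (3.7, -0.7) − 0.1·(0.7, 6.5) = (3.63, -1.35)
(x₃, y₃) = (3.63, -1.35) − 0.1·(-0.09, 2.53) = (3.639, -1.603)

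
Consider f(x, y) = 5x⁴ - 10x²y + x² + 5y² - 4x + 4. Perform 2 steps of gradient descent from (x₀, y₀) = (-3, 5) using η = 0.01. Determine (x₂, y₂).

(-0.965, 4.885)

∇f = (20x³ - 20xy + 2x - 4, -10x² + 10y)
(x₁, y₁) = (-3, 5) − 0.01·(-250, -40) = (-0.5, 5.4)
(x₂, y₂) = (-0.5, 5.4) − 0.01·(46.5, 51.5) = (-0.965, 4.885)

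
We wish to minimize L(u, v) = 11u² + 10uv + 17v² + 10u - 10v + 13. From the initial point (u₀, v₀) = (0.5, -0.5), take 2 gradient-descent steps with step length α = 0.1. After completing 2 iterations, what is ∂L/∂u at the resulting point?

-40.16

∇L = (22u + 10v + 10, 10u + 34v - 10)
(u₁, v₁) = (0.5, -0.5) − 0.1·(16, -22) = (-1.1, 1.7)
(u₂, v₂) = (-1.1, 1.7) − 0.1·(2.8, 36.8) = (-1.38, -1.98)
∂L/∂u at (-1.38, -1.98) = -40.16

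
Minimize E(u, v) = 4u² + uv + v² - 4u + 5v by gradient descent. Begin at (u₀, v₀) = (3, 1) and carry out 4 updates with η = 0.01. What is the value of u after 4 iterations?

2.2610598

∇E = (8u + v - 4, u + 2v + 5)
Step 1: at (3, 1), ∇E = (21, 10) → (3, 1) − 0.01·(21, 10) = (2.79, 0.9)
Step 2: at (2.79, 0.9), ∇E = (19.22, 9.59) → (2.79, 0.9) − 0.01·(19.22, 9.59) = (2.5978, 0.8041)
Step 3: at (2.5978, 0.8041), ∇E = (17.5865, 9.206) → (2.5978, 0.8041) − 0.01·(17.5865, 9.206) = (2.421935, 0.71204)
Step 4: at (2.421935, 0.71204), ∇E = (16.08752, 8.846015) → (2.421935, 0.71204) − 0.01·(16.08752, 8.846015) = (2.2610598, 0.62357985)
u = 2.2610598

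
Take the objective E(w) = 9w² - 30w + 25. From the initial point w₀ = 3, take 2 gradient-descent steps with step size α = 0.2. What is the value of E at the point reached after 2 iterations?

731.1616

E′(w) = 18w - 30
Step 1: E′(3) = 24; w₁ = 3 − 0.2·24 = -1.8
Step 2: E′(-1.8) = -62.4; w₂ = -1.8 − 0.2·(-62.4) = 10.68
E(10.68) = 731.1616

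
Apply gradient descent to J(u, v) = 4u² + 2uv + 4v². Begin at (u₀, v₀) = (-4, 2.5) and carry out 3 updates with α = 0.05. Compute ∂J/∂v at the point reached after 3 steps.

∇J = (8u + 2v, 2u + 8v)
Step 1: at (-4, 2.5), ∇J = (-27, 12) → (-4, 2.5) − 0.05·(-27, 12) = (-2.65, 1.9)
Step 2: at (-2.65, 1.9), ∇J = (-17.4, 9.9) → (-2.65, 1.9) − 0.05·(-17.4, 9.9) = (-1.78, 1.405)
Step 3: at (-1.78, 1.405), ∇J = (-11.43, 7.68) → (-1.78, 1.405) − 0.05·(-11.43, 7.68) = (-1.2085, 1.021)
∂J/∂v at (-1.2085, 1.021) = 5.751

5.751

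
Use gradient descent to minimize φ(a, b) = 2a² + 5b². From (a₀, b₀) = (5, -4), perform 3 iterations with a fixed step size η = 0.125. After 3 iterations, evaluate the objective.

∇φ = (4a, 10b)
Step 1: at (5, -4), ∇φ = (20, -40) → (5, -4) − 0.125·(20, -40) = (2.5, 1)
Step 2: at (2.5, 1), ∇φ = (10, 10) → (2.5, 1) − 0.125·(10, 10) = (1.25, -0.25)
Step 3: at (1.25, -0.25), ∇φ = (5, -2.5) → (1.25, -0.25) − 0.125·(5, -2.5) = (0.625, 0.0625)
φ(0.625, 0.0625) = 0.80078125

0.80078125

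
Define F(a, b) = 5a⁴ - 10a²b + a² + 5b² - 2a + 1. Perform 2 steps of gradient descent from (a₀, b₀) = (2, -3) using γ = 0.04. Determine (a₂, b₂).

(632.3702016, 34.32736)

∇F = (20a³ - 20ab + 2a - 2, -10a² + 10b)
Step 1: at (2, -3), ∇F = (282, -70) → (2, -3) − 0.04·(282, -70) = (-9.28, -0.2)
Step 2: at (-9.28, -0.2), ∇F = (-16041.25504, -863.184) → (-9.28, -0.2) − 0.04·(-16041.25504, -863.184) = (632.3702016, 34.32736)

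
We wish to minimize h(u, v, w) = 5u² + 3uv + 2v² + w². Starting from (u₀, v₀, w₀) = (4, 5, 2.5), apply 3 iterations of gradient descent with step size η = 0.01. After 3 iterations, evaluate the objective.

∇h = (10u + 3v, 3u + 4v, 2w)
(u₁, v₁, w₁) = (4, 5, 2.5) − 0.01·(55, 32, 5) = (3.45, 4.68, 2.45)
(u₂, v₂, w₂) = (3.45, 4.68, 2.45) − 0.01·(48.54, 29.07, 4.9) = (2.9646, 4.3893, 2.401)
(u₃, v₃, w₃) = (2.9646, 4.3893, 2.401) − 0.01·(42.8139, 26.451, 4.802) = (2.536461, 4.12479, 2.35298)
h(2.536461, 4.12479, 2.35298) = 103.119578895775

103.119578895775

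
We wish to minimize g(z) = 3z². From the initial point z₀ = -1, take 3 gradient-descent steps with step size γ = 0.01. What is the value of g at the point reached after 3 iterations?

g′(z) = 6z
Step 1: g′(-1) = -6; z₁ = -1 − 0.01·(-6) = -0.94
Step 2: g′(-0.94) = -5.64; z₂ = -0.94 − 0.01·(-5.64) = -0.8836
Step 3: g′(-0.8836) = -5.3016; z₃ = -0.8836 − 0.01·(-5.3016) = -0.830584
g(-0.830584) = 2.069609343168

2.069609343168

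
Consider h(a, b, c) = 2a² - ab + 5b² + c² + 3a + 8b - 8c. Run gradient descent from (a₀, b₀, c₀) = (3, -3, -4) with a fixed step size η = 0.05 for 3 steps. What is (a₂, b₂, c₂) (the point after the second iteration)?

(1.4425, -1.17, -2.48)

∇h = (4a - b + 3, -a + 10b + 8, 2c - 8)
(a₁, b₁, c₁) = (3, -3, -4) − 0.05·(18, -25, -16) = (2.1, -1.75, -3.2)
(a₂, b₂, c₂) = (2.1, -1.75, -3.2) − 0.05·(13.15, -11.6, -14.4) = (1.4425, -1.17, -2.48)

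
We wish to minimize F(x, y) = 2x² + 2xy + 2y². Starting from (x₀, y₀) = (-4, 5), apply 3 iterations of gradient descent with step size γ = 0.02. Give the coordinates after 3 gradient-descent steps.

∇F = (4x + 2y, 2x + 4y)
Step 1: at (-4, 5), ∇F = (-6, 12) → (-4, 5) − 0.02·(-6, 12) = (-3.88, 4.76)
Step 2: at (-3.88, 4.76), ∇F = (-6, 11.28) → (-3.88, 4.76) − 0.02·(-6, 11.28) = (-3.76, 4.5344)
Step 3: at (-3.76, 4.5344), ∇F = (-5.9712, 10.6176) → (-3.76, 4.5344) − 0.02·(-5.9712, 10.6176) = (-3.640576, 4.322048)

(-3.640576, 4.322048)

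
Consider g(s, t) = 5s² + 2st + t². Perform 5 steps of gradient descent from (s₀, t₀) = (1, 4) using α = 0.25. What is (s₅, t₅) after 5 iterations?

(-20.5, -4.5)

∇g = (10s + 2t, 2s + 2t)
(s₁, t₁) = (1, 4) − 0.25·(18, 10) = (-3.5, 1.5)
(s₂, t₂) = (-3.5, 1.5) − 0.25·(-32, -4) = (4.5, 2.5)
(s₃, t₃) = (4.5, 2.5) − 0.25·(50, 14) = (-8, -1)
(s₄, t₄) = (-8, -1) − 0.25·(-82, -18) = (12.5, 3.5)
(s₅, t₅) = (12.5, 3.5) − 0.25·(132, 32) = (-20.5, -4.5)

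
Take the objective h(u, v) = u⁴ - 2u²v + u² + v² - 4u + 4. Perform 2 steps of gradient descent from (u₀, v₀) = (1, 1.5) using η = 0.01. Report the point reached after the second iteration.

(1.07618944, 1.481832)

∇h = (4u³ - 4uv + 2u - 4, -2u² + 2v)
Step 1: at (1, 1.5), ∇h = (-4, 1) → (1, 1.5) − 0.01·(-4, 1) = (1.04, 1.49)
Step 2: at (1.04, 1.49), ∇h = (-3.618944, 0.8168) → (1.04, 1.49) − 0.01·(-3.618944, 0.8168) = (1.07618944, 1.481832)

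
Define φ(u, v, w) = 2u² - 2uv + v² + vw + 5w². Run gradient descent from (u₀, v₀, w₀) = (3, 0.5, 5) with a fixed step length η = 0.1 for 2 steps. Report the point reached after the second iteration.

(1.24, 0.785, -0.05)

∇φ = (4u - 2v, -2u + 2v + w, v + 10w)
(u₁, v₁, w₁) = (3, 0.5, 5) − 0.1·(11, 0, 50.5) = (1.9, 0.5, -0.05)
(u₂, v₂, w₂) = (1.9, 0.5, -0.05) − 0.1·(6.6, -2.85, 0) = (1.24, 0.785, -0.05)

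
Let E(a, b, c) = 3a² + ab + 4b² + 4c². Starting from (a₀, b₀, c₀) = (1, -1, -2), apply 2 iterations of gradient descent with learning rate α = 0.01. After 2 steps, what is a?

∇E = (6a + b, a + 8b, 8c)
(a₁, b₁, c₁) = (1, -1, -2) − 0.01·(5, -7, -16) = (0.95, -0.93, -1.84)
(a₂, b₂, c₂) = (0.95, -0.93, -1.84) − 0.01·(4.77, -6.49, -14.72) = (0.9023, -0.8651, -1.6928)
a = 0.9023

0.9023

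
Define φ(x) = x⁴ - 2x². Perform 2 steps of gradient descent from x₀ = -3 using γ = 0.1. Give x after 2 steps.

φ′(x) = 4x³ - 4x
Step 1: φ′(-3) = -96; x₁ = -3 − 0.1·(-96) = 6.6
Step 2: φ′(6.6) = 1123.584; x₂ = 6.6 − 0.1·1123.584 = -105.7584

-105.7584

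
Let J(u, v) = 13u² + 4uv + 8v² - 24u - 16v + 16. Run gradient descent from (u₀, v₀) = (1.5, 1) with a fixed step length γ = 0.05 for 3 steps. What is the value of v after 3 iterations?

∇J = (26u + 4v - 24, 4u + 16v - 16)
(u₁, v₁) = (1.5, 1) − 0.05·(19, 6) = (0.55, 0.7)
(u₂, v₂) = (0.55, 0.7) − 0.05·(-6.9, -2.6) = (0.895, 0.83)
(u₃, v₃) = (0.895, 0.83) − 0.05·(2.59, 0.86) = (0.7655, 0.787)
v = 0.787

0.787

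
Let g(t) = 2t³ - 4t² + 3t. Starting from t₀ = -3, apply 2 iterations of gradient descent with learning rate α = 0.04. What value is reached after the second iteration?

-17.701824

g′(t) = 6t² - 8t + 3
Step 1: g′(-3) = 81; t₁ = -3 − 0.04·81 = -6.24
Step 2: g′(-6.24) = 286.5456; t₂ = -6.24 − 0.04·286.5456 = -17.701824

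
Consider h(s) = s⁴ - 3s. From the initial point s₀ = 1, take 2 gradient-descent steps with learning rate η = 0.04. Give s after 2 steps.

h′(s) = 4s³ - 3
s₁ = 1 − 0.04·1 = 0.96
s₂ = 0.96 − 0.04·0.538944 = 0.93844224

0.93844224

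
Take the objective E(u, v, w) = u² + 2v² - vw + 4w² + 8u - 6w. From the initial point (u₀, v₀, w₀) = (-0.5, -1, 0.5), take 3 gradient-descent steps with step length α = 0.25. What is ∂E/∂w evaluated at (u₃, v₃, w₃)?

∇E = (2u + 8, 4v - w, -v + 8w - 6)
Step 1: at (-0.5, -1, 0.5), ∇E = (7, -4.5, -1) → (-0.5, -1, 0.5) − 0.25·(7, -4.5, -1) = (-2.25, 0.125, 0.75)
Step 2: at (-2.25, 0.125, 0.75), ∇E = (3.5, -0.25, -0.125) → (-2.25, 0.125, 0.75) − 0.25·(3.5, -0.25, -0.125) = (-3.125, 0.1875, 0.78125)
Step 3: at (-3.125, 0.1875, 0.78125), ∇E = (1.75, -0.03125, 0.0625) → (-3.125, 0.1875, 0.78125) − 0.25·(1.75, -0.03125, 0.0625) = (-3.5625, 0.1953125, 0.765625)
∂E/∂w at (-3.5625, 0.1953125, 0.765625) = -0.0703125

-0.0703125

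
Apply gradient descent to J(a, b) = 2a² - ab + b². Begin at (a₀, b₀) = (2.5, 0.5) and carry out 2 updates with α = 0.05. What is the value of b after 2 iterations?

∇J = (4a - b, -a + 2b)
(a₁, b₁) = (2.5, 0.5) − 0.05·(9.5, -1.5) = (2.025, 0.575)
(a₂, b₂) = (2.025, 0.575) − 0.05·(7.525, -0.875) = (1.64875, 0.61875)
b = 0.61875

0.61875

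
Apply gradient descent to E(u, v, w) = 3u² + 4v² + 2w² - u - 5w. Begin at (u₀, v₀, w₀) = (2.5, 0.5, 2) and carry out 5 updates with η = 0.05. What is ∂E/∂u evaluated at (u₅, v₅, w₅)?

∇E = (6u - 1, 8v, 4w - 5)
Step 1: at (2.5, 0.5, 2), ∇E = (14, 4, 3) → (2.5, 0.5, 2) − 0.05·(14, 4, 3) = (1.8, 0.3, 1.85)
Step 2: at (1.8, 0.3, 1.85), ∇E = (9.8, 2.4, 2.4) → (1.8, 0.3, 1.85) − 0.05·(9.8, 2.4, 2.4) = (1.31, 0.18, 1.73)
Step 3: at (1.31, 0.18, 1.73), ∇E = (6.86, 1.44, 1.92) → (1.31, 0.18, 1.73) − 0.05·(6.86, 1.44, 1.92) = (0.967, 0.108, 1.634)
Step 4: at (0.967, 0.108, 1.634), ∇E = (4.802, 0.864, 1.536) → (0.967, 0.108, 1.634) − 0.05·(4.802, 0.864, 1.536) = (0.7269, 0.0648, 1.5572)
Step 5: at (0.7269, 0.0648, 1.5572), ∇E = (3.3614, 0.5184, 1.2288) → (0.7269, 0.0648, 1.5572) − 0.05·(3.3614, 0.5184, 1.2288) = (0.55883, 0.03888, 1.49576)
∂E/∂u at (0.55883, 0.03888, 1.49576) = 2.35298

2.35298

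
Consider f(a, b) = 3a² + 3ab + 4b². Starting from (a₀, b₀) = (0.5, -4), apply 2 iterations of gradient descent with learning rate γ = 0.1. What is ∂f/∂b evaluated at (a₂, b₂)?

∇f = (6a + 3b, 3a + 8b)
(a₁, b₁) = (0.5, -4) − 0.1·(-9, -30.5) = (1.4, -0.95)
(a₂, b₂) = (1.4, -0.95) − 0.1·(5.55, -3.4) = (0.845, -0.61)
∂f/∂b at (0.845, -0.61) = -2.345

-2.345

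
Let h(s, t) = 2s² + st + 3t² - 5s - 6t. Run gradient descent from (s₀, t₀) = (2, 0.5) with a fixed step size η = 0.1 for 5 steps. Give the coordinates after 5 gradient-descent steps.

(1.144785, 0.78454)

∇h = (4s + t - 5, s + 6t - 6)
Step 1: at (2, 0.5), ∇h = (3.5, -1) → (2, 0.5) − 0.1·(3.5, -1) = (1.65, 0.6)
Step 2: at (1.65, 0.6), ∇h = (2.2, -0.75) → (1.65, 0.6) − 0.1·(2.2, -0.75) = (1.43, 0.675)
Step 3: at (1.43, 0.675), ∇h = (1.395, -0.52) → (1.43, 0.675) − 0.1·(1.395, -0.52) = (1.2905, 0.727)
Step 4: at (1.2905, 0.727), ∇h = (0.889, -0.3475) → (1.2905, 0.727) − 0.1·(0.889, -0.3475) = (1.2016, 0.76175)
Step 5: at (1.2016, 0.76175), ∇h = (0.56815, -0.2279) → (1.2016, 0.76175) − 0.1·(0.56815, -0.2279) = (1.144785, 0.78454)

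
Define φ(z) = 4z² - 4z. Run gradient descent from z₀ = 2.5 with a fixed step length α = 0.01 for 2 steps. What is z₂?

φ′(z) = 8z - 4
z₁ = 2.5 − 0.01·16 = 2.34
z₂ = 2.34 − 0.01·14.72 = 2.1928

2.1928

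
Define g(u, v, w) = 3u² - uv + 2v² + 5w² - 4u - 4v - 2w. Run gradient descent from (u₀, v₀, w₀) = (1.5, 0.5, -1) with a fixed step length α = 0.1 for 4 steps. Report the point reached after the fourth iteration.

(0.85535, 1.14605, 0.2)

∇g = (6u - v - 4, -u + 4v - 4, 10w - 2)
(u₁, v₁, w₁) = (1.5, 0.5, -1) − 0.1·(4.5, -3.5, -12) = (1.05, 0.85, 0.2)
(u₂, v₂, w₂) = (1.05, 0.85, 0.2) − 0.1·(1.45, -1.65, 0) = (0.905, 1.015, 0.2)
(u₃, v₃, w₃) = (0.905, 1.015, 0.2) − 0.1·(0.415, -0.845, 0) = (0.8635, 1.0995, 0.2)
(u₄, v₄, w₄) = (0.8635, 1.0995, 0.2) − 0.1·(0.0815, -0.4655, 0) = (0.85535, 1.14605, 0.2)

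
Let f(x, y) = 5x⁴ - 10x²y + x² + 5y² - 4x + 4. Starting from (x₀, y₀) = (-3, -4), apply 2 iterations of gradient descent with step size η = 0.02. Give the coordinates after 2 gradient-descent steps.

(-833.6608, 31.648)

∇f = (20x³ - 20xy + 2x - 4, -10x² + 10y)
(x₁, y₁) = (-3, -4) − 0.02·(-790, -130) = (12.8, -1.4)
(x₂, y₂) = (12.8, -1.4) − 0.02·(42323.04, -1652.4) = (-833.6608, 31.648)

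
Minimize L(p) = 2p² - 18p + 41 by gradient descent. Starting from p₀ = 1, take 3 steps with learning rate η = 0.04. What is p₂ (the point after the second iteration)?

L′(p) = 4p - 18
Step 1: L′(1) = -14; p₁ = 1 − 0.04·(-14) = 1.56
Step 2: L′(1.56) = -11.76; p₂ = 1.56 − 0.04·(-11.76) = 2.0304

2.0304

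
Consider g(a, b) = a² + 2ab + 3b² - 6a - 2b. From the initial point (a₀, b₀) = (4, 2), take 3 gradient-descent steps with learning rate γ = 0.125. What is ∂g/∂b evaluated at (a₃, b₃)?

∇g = (2a + 2b - 6, 2a + 6b - 2)
Step 1: at (4, 2), ∇g = (6, 18) → (4, 2) − 0.125·(6, 18) = (3.25, -0.25)
Step 2: at (3.25, -0.25), ∇g = (0, 3) → (3.25, -0.25) − 0.125·(0, 3) = (3.25, -0.625)
Step 3: at (3.25, -0.625), ∇g = (-0.75, 0.75) → (3.25, -0.625) − 0.125·(-0.75, 0.75) = (3.34375, -0.71875)
∂g/∂b at (3.34375, -0.71875) = 0.375

0.375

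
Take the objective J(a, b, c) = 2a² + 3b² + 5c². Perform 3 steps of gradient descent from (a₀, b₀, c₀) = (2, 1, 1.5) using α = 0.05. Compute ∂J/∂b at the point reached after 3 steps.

2.058

∇J = (4a, 6b, 10c)
(a₁, b₁, c₁) = (2, 1, 1.5) − 0.05·(8, 6, 15) = (1.6, 0.7, 0.75)
(a₂, b₂, c₂) = (1.6, 0.7, 0.75) − 0.05·(6.4, 4.2, 7.5) = (1.28, 0.49, 0.375)
(a₃, b₃, c₃) = (1.28, 0.49, 0.375) − 0.05·(5.12, 2.94, 3.75) = (1.024, 0.343, 0.1875)
∂J/∂b at (1.024, 0.343, 0.1875) = 2.058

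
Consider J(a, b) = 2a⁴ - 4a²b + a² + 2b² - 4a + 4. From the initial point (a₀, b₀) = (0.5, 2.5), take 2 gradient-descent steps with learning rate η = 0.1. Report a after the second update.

∇J = (8a³ - 8ab + 2a - 4, -4a² + 4b)
(a₁, b₁) = (0.5, 2.5) − 0.1·(-12, 9) = (1.7, 1.6)
(a₂, b₂) = (1.7, 1.6) − 0.1·(16.944, -5.16) = (0.0056, 2.116)
a = 0.0056

0.0056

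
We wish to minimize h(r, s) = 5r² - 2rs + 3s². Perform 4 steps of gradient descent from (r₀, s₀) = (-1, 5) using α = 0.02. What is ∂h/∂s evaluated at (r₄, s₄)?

17.50888448

∇h = (10r - 2s, -2r + 6s)
(r₁, s₁) = (-1, 5) − 0.02·(-20, 32) = (-0.6, 4.36)
(r₂, s₂) = (-0.6, 4.36) − 0.02·(-14.72, 27.36) = (-0.3056, 3.8128)
(r₃, s₃) = (-0.3056, 3.8128) − 0.02·(-10.6816, 23.488) = (-0.091968, 3.34304)
(r₄, s₄) = (-0.091968, 3.34304) − 0.02·(-7.60576, 20.242176) = (0.0601472, 2.93819648)
∂h/∂s at (0.0601472, 2.93819648) = 17.50888448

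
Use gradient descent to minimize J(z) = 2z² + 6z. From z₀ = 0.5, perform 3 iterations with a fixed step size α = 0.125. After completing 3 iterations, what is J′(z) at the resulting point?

1

J′(z) = 4z + 6
Step 1: J′(0.5) = 8; z₁ = 0.5 − 0.125·8 = -0.5
Step 2: J′(-0.5) = 4; z₂ = -0.5 − 0.125·4 = -1
Step 3: J′(-1) = 2; z₃ = -1 − 0.125·2 = -1.25
J′(z) at (-1.25) = 1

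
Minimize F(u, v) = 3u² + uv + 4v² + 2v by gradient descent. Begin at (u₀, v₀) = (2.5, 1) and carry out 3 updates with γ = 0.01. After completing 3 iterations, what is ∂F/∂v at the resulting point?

9.321891

∇F = (6u + v, u + 8v + 2)
Step 1: at (2.5, 1), ∇F = (16, 12.5) → (2.5, 1) − 0.01·(16, 12.5) = (2.34, 0.875)
Step 2: at (2.34, 0.875), ∇F = (14.915, 11.34) → (2.34, 0.875) − 0.01·(14.915, 11.34) = (2.19085, 0.7616)
Step 3: at (2.19085, 0.7616), ∇F = (13.9067, 10.28365) → (2.19085, 0.7616) − 0.01·(13.9067, 10.28365) = (2.051783, 0.6587635)
∂F/∂v at (2.051783, 0.6587635) = 9.321891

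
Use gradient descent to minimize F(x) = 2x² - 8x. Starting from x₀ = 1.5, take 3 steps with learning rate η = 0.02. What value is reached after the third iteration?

F′(x) = 4x - 8
Step 1: F′(1.5) = -2; x₁ = 1.5 − 0.02·(-2) = 1.54
Step 2: F′(1.54) = -1.84; x₂ = 1.54 − 0.02·(-1.84) = 1.5768
Step 3: F′(1.5768) = -1.6928; x₃ = 1.5768 − 0.02·(-1.6928) = 1.610656

1.610656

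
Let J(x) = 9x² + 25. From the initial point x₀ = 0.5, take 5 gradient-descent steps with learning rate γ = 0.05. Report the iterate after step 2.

0.005

J′(x) = 18x
Step 1: J′(0.5) = 9; x₁ = 0.5 − 0.05·9 = 0.05
Step 2: J′(0.05) = 0.9; x₂ = 0.05 − 0.05·0.9 = 0.005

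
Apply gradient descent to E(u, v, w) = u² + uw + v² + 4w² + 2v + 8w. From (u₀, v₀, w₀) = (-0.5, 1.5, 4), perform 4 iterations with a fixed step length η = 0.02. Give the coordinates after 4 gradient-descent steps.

(-0.6433732, 1.1233664, 1.5258704)

∇E = (2u + w, 2v + 2, u + 8w + 8)
Step 1: at (-0.5, 1.5, 4), ∇E = (3, 5, 39.5) → (-0.5, 1.5, 4) − 0.02·(3, 5, 39.5) = (-0.56, 1.4, 3.21)
Step 2: at (-0.56, 1.4, 3.21), ∇E = (2.09, 4.8, 33.12) → (-0.56, 1.4, 3.21) − 0.02·(2.09, 4.8, 33.12) = (-0.6018, 1.304, 2.5476)
Step 3: at (-0.6018, 1.304, 2.5476), ∇E = (1.344, 4.608, 27.779) → (-0.6018, 1.304, 2.5476) − 0.02·(1.344, 4.608, 27.779) = (-0.62868, 1.21184, 1.99202)
Step 4: at (-0.62868, 1.21184, 1.99202), ∇E = (0.73466, 4.42368, 23.30748) → (-0.62868, 1.21184, 1.99202) − 0.02·(0.73466, 4.42368, 23.30748) = (-0.6433732, 1.1233664, 1.5258704)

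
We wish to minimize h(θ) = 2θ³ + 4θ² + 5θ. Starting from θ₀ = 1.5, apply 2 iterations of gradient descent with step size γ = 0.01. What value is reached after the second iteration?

h′(θ) = 6θ² + 8θ + 5
θ₁ = 1.5 − 0.01·30.5 = 1.195
θ₂ = 1.195 − 0.01·23.12815 = 0.9637185

0.9637185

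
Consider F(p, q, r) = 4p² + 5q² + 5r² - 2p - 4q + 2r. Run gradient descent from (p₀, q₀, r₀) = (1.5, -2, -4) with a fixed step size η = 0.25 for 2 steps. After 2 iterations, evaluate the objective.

∇F = (8p - 2, 10q - 4, 10r + 2)
(p₁, q₁, r₁) = (1.5, -2, -4) − 0.25·(10, -24, -38) = (-1, 4, 5.5)
(p₂, q₂, r₂) = (-1, 4, 5.5) − 0.25·(-10, 36, 57) = (1.5, -5, -8.75)
F(1.5, -5, -8.75) = 516.3125

516.3125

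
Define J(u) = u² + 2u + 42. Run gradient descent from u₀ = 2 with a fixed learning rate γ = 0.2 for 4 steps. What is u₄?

J′(u) = 2u + 2
u₁ = 2 − 0.2·6 = 0.8
u₂ = 0.8 − 0.2·3.6 = 0.08
u₃ = 0.08 − 0.2·2.16 = -0.352
u₄ = -0.352 − 0.2·1.296 = -0.6112

-0.6112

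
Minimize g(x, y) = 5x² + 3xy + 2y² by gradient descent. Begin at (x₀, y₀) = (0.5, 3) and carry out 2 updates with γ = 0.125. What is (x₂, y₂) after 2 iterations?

∇g = (10x + 3y, 3x + 4y)
Step 1: at (0.5, 3), ∇g = (14, 13.5) → (0.5, 3) − 0.125·(14, 13.5) = (-1.25, 1.3125)
Step 2: at (-1.25, 1.3125), ∇g = (-8.5625, 1.5) → (-1.25, 1.3125) − 0.125·(-8.5625, 1.5) = (-0.1796875, 1.125)

(-0.1796875, 1.125)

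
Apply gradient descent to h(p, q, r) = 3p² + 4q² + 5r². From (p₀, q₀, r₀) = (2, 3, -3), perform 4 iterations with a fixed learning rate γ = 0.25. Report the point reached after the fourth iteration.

∇h = (6p, 8q, 10r)
(p₁, q₁, r₁) = (2, 3, -3) − 0.25·(12, 24, -30) = (-1, -3, 4.5)
(p₂, q₂, r₂) = (-1, -3, 4.5) − 0.25·(-6, -24, 45) = (0.5, 3, -6.75)
(p₃, q₃, r₃) = (0.5, 3, -6.75) − 0.25·(3, 24, -67.5) = (-0.25, -3, 10.125)
(p₄, q₄, r₄) = (-0.25, -3, 10.125) − 0.25·(-1.5, -24, 101.25) = (0.125, 3, -15.1875)

(0.125, 3, -15.1875)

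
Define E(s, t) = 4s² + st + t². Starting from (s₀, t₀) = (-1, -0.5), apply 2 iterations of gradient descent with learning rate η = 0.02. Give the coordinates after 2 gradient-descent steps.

(-0.688, -0.425)

∇E = (8s + t, s + 2t)
Step 1: at (-1, -0.5), ∇E = (-8.5, -2) → (-1, -0.5) − 0.02·(-8.5, -2) = (-0.83, -0.46)
Step 2: at (-0.83, -0.46), ∇E = (-7.1, -1.75) → (-0.83, -0.46) − 0.02·(-7.1, -1.75) = (-0.688, -0.425)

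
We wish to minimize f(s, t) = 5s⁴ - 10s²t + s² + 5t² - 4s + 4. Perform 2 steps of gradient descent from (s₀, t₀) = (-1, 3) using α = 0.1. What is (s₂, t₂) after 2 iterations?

∇f = (20s³ - 20st + 2s - 4, -10s² + 10t)
Step 1: at (-1, 3), ∇f = (34, 20) → (-1, 3) − 0.1·(34, 20) = (-4.4, 1)
Step 2: at (-4.4, 1), ∇f = (-1628.48, -183.6) → (-4.4, 1) − 0.1·(-1628.48, -183.6) = (158.448, 19.36)

(158.448, 19.36)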